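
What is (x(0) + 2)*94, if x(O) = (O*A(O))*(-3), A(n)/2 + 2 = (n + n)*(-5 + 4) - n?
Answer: 188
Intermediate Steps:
A(n) = -4 - 6*n (A(n) = -4 + 2*((n + n)*(-5 + 4) - n) = -4 + 2*((2*n)*(-1) - n) = -4 + 2*(-2*n - n) = -4 + 2*(-3*n) = -4 - 6*n)
x(O) = -3*O*(-4 - 6*O) (x(O) = (O*(-4 - 6*O))*(-3) = -3*O*(-4 - 6*O))
(x(0) + 2)*94 = (6*0*(2 + 3*0) + 2)*94 = (6*0*(2 + 0) + 2)*94 = (6*0*2 + 2)*94 = (0 + 2)*94 = 2*94 = 188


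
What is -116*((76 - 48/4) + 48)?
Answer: -12992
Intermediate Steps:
-116*((76 - 48/4) + 48) = -116*((76 - 1*12) + 48) = -116*((76 - 12) + 48) = -116*(64 + 48) = -116*112 = -12992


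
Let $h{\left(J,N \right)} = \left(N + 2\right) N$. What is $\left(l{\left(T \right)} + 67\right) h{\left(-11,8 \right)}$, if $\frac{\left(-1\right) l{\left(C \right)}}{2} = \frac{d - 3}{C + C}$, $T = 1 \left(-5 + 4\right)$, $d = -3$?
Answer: $4880$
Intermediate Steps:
$T = -1$ ($T = 1 \left(-1\right) = -1$)
$h{\left(J,N \right)} = N \left(2 + N\right)$ ($h{\left(J,N \right)} = \left(2 + N\right) N = N \left(2 + N\right)$)
$l{\left(C \right)} = \frac{6}{C}$ ($l{\left(C \right)} = - 2 \frac{-3 - 3}{C + C} = - 2 \left(- \frac{6}{2 C}\right) = - 2 \left(- 6 \frac{1}{2 C}\right) = - 2 \left(- \frac{3}{C}\right) = \frac{6}{C}$)
$\left(l{\left(T \right)} + 67\right) h{\left(-11,8 \right)} = \left(\frac{6}{-1} + 67\right) 8 \left(2 + 8\right) = \left(6 \left(-1\right) + 67\right) 8 \cdot 10 = \left(-6 + 67\right) 80 = 61 \cdot 80 = 4880$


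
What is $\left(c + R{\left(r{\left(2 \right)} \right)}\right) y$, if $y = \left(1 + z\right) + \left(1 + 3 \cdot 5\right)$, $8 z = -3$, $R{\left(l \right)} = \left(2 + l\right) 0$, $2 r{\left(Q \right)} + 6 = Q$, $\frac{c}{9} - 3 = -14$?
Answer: $- \frac{13167}{8} \approx -1645.9$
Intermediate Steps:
$c = -99$ ($c = 27 + 9 \left(-14\right) = 27 - 126 = -99$)
$r{\left(Q \right)} = -3 + \frac{Q}{2}$
$R{\left(l \right)} = 0$
$z = - \frac{3}{8}$ ($z = \frac{1}{8} \left(-3\right) = - \frac{3}{8} \approx -0.375$)
$y = \frac{133}{8}$ ($y = \left(1 - \frac{3}{8}\right) + \left(1 + 3 \cdot 5\right) = \frac{5}{8} + \left(1 + 15\right) = \frac{5}{8} + 16 = \frac{133}{8} \approx 16.625$)
$\left(c + R{\left(r{\left(2 \right)} \right)}\right) y = \left(-99 + 0\right) \frac{133}{8} = \left(-99\right) \frac{133}{8} = - \frac{13167}{8}$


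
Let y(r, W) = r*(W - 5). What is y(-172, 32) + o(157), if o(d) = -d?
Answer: -4801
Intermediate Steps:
y(r, W) = r*(-5 + W)
y(-172, 32) + o(157) = -172*(-5 + 32) - 1*157 = -172*27 - 157 = -4644 - 157 = -4801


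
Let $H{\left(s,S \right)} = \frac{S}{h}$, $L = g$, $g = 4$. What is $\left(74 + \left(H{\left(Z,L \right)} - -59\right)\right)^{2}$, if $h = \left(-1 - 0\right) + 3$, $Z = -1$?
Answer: $18225$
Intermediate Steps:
$h = 2$ ($h = \left(-1 + 0\right) + 3 = -1 + 3 = 2$)
$L = 4$
$H{\left(s,S \right)} = \frac{S}{2}$
$\left(74 + \left(H{\left(Z,L \right)} - -59\right)\right)^{2} = \left(74 + \left(\frac{1}{2} \cdot 4 - -59\right)\right)^{2} = \left(74 + \left(2 + 59\right)\right)^{2} = \left(74 + 61\right)^{2} = 135^{2} = 18225$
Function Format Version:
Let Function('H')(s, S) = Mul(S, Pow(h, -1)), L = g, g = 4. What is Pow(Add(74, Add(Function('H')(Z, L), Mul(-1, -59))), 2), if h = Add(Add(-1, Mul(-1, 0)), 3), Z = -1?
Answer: 18225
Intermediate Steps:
h = 2 (h = Add(Add(-1, 0), 3) = Add(-1, 3) = 2)
L = 4
Function('H')(s, S) = Mul(Rational(1, 2), S) (Function('H')(s, S) = Mul(S, Pow(2, -1)) = Mul(S, Rational(1, 2)) = Mul(Rational(1, 2), S))
Pow(Add(74, Add(Function('H')(Z, L), Mul(-1, -59))), 2) = Pow(Add(74, Add(Mul(Rational(1, 2), 4), Mul(-1, -59))), 2) = Pow(Add(74, Add(2, 59)), 2) = Pow(Add(74, 61), 2) = Pow(135, 2) = 18225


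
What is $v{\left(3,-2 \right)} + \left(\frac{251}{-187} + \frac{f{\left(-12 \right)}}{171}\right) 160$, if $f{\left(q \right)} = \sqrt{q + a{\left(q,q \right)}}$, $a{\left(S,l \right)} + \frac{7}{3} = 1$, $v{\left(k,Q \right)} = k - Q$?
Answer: $- \frac{39225}{187} + \frac{320 i \sqrt{30}}{513} \approx -209.76 + 3.4166 i$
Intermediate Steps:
$a{\left(S,l \right)} = - \frac{4}{3}$ ($a{\left(S,l \right)} = - \frac{7}{3} + 1 = - \frac{4}{3}$)
$f{\left(q \right)} = \sqrt{- \frac{4}{3} + q}$ ($f{\left(q \right)} = \sqrt{q - \frac{4}{3}} = \sqrt{- \frac{4}{3} + q}$)
$v{\left(3,-2 \right)} + \left(\frac{251}{-187} + \frac{f{\left(-12 \right)}}{171}\right) 160 = \left(3 - -2\right) + \left(\frac{251}{-187} + \frac{\frac{1}{3} \sqrt{-12 + 9 \left(-12\right)}}{171}\right) 160 = \left(3 + 2\right) + \left(251 \left(- \frac{1}{187}\right) + \frac{\sqrt{-12 - 108}}{3} \cdot \frac{1}{171}\right) 160 = 5 + \left(- \frac{251}{187} + \frac{\sqrt{-120}}{3} \cdot \frac{1}{171}\right) 160 = 5 + \left(- \frac{251}{187} + \frac{2 i \sqrt{30}}{3} \cdot \frac{1}{171}\right) 160 = 5 + \left(- \frac{251}{187} + \frac{2 i \sqrt{30}}{513}\right) 160 = 5 - \left(\frac{40160}{187} - \frac{320 i \sqrt{30}}{513}\right) = - \frac{39225}{187} + \frac{320 i \sqrt{30}}{513}$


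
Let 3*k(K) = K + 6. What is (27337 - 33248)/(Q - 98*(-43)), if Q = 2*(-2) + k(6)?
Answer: -5911/4214 ≈ -1.4027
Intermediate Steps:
k(K) = 2 + K/3 (k(K) = (K + 6)/3 = (6 + K)/3 = 2 + K/3)
Q = 0 (Q = 2*(-2) + (2 + (1/3)*6) = -4 + (2 + 2) = -4 + 4 = 0)
(27337 - 33248)/(Q - 98*(-43)) = (27337 - 33248)/(0 - 98*(-43)) = -5911/(0 + 4214) = -5911/4214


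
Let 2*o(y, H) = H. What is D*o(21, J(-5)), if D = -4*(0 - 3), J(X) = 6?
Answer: 36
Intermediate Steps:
o(y, H) = H/2
D = 12 (D = -4*(-3) = 12)
D*o(21, J(-5)) = 12*((½)*6) = 12*3 = 36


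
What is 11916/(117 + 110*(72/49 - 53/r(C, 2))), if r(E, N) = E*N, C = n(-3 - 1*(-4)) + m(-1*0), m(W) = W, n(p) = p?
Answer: -291942/64591 ≈ -4.5199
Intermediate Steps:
C = 1 (C = (-3 - 1*(-4)) - 1*0 = (-3 + 4) + 0 = 1 + 0 = 1)
11916/(117 + 110*(72/49 - 53/r(C, 2))) = 11916/(117 + 110*(72/49 - 53/(1*2))) = 11916/(117 + 110*(72*(1/49) - 53/2)) = 11916/(117 + 110*(72/49 - 53*½)) = 11916/(117 + 110*(72/49 - 53/2)) = 11916/(117 + 110*(-2453/98)) = 11916/(117 - 134915/49) = 11916/(-129182/49) = 11916*(-49/129182) = -291942/64591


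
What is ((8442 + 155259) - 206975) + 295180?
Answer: 251906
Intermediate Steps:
((8442 + 155259) - 206975) + 295180 = (163701 - 206975) + 295180 = -43274 + 295180 = 251906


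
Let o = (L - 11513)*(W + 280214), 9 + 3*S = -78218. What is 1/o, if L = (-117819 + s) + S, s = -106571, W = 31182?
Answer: -3/244737326656 ≈ -1.2258e-11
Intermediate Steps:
S = -78227/3 (S = -3 + (1/3)*(-78218) = -3 - 78218/3 = -78227/3 ≈ -26076.)
L = -751397/3 (L = (-117819 - 106571) - 78227/3 = -224390 - 78227/3 = -751397/3 ≈ -2.5047e+5)
o = -244737326656/3 (o = (-751397/3 - 11513)*(31182 + 280214) = -785936/3*311396 = -244737326656/3 ≈ -8.1579e+10)
1/o = 1/(-244737326656/3) = -3/244737326656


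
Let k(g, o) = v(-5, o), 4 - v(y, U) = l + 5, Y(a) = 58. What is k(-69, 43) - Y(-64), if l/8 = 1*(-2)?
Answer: -43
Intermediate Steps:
l = -16 (l = 8*(1*(-2)) = 8*(-2) = -16)
v(y, U) = 15 (v(y, U) = 4 - (-16 + 5) = 4 - 1*(-11) = 4 + 11 = 15)
k(g, o) = 15
k(-69, 43) - Y(-64) = 15 - 1*58 = 15 - 58 = -43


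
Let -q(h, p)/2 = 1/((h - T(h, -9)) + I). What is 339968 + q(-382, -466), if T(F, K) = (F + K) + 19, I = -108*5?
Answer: 93491201/275 ≈ 3.3997e+5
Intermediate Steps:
I = -540
T(F, K) = 19 + F + K
q(h, p) = 1/275 (q(h, p) = -2/((h - (19 + h - 9)) - 540) = -2/((h - (10 + h)) - 540) = -2/((h + (-10 - h)) - 540) = -2/(-10 - 540) = -2/(-550) = -2*(-1/550) = 1/275)
339968 + q(-382, -466) = 339968 + 1/275 = 93491201/275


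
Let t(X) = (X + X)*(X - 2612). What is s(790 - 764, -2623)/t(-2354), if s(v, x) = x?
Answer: -2623/23379928 ≈ -0.00011219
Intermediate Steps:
t(X) = 2*X*(-2612 + X) (t(X) = (2*X)*(-2612 + X) = 2*X*(-2612 + X))
s(790 - 764, -2623)/t(-2354) = -2623*(-1/(4708*(-2612 - 2354))) = -2623/(2*(-2354)*(-4966)) = -2623/23379928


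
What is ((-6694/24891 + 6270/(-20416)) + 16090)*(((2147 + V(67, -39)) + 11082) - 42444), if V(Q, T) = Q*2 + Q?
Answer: -5391485326226971/11549424 ≈ -4.6682e+8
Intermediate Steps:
V(Q, T) = 3*Q (V(Q, T) = 2*Q + Q = 3*Q)
((-6694/24891 + 6270/(-20416)) + 16090)*(((2147 + V(67, -39)) + 11082) - 42444) = ((-6694/24891 + 6270/(-20416)) + 16090)*(((2147 + 3*67) + 11082) - 42444) = ((-6694*1/24891 + 6270*(-1/20416)) + 16090)*(((2147 + 201) + 11082) - 42444) = ((-6694/24891 - 285/928) + 16090)*((2348 + 11082) - 42444) = (-13305967/23098848 + 16090)*(13430 - 42444) = (371647158353/23098848)*(-29014) = -5391485326226971/11549424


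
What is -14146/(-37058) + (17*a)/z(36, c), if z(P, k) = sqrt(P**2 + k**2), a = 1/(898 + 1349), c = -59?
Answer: 7073/18529 + sqrt(4777)/631407 ≈ 0.38184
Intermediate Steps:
a = 1/2247 ≈ 0.00044504
-14146/(-37058) + (17*a)/z(36, c) = -14146/(-37058) + (17*(1/2247))/(sqrt(36**2 + (-59)**2)) = -14146*(-1/37058) + 17/(2247*(sqrt(1296 + 3481))) = 7073/18529 + 17/(2247*(sqrt(4777))) = 7073/18529 + 17*(sqrt(4777)/4777)/2247 = 7073/18529 + sqrt(4777)/631407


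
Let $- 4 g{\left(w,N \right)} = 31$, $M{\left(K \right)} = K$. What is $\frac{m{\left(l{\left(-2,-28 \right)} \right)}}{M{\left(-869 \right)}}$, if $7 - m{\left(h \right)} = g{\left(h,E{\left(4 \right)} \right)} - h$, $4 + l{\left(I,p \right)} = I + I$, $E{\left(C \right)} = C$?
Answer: $- \frac{27}{3476} \approx -0.0077676$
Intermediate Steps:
$l{\left(I,p \right)} = -4 + 2 I$ ($l{\left(I,p \right)} = -4 + \left(I + I\right) = -4 + 2 I$)
$g{\left(w,N \right)} = - \frac{31}{4}$ ($g{\left(w,N \right)} = \left(- \frac{1}{4}\right) 31 = - \frac{31}{4}$)
$m{\left(h \right)} = \frac{59}{4} + h$ ($m{\left(h \right)} = 7 - \left(- \frac{31}{4} - h\right) = 7 + \left(\frac{31}{4} + h\right) = \frac{59}{4} + h$)
$\frac{m{\left(l{\left(-2,-28 \right)} \right)}}{M{\left(-869 \right)}} = \frac{\frac{59}{4} + \left(-4 + 2 \left(-2\right)\right)}{-869} = \left(\frac{59}{4} - 8\right) \left(- \frac{1}{869}\right) = \frac{27}{4} \left(- \frac{1}{869}\right) = - \frac{27}{3476}$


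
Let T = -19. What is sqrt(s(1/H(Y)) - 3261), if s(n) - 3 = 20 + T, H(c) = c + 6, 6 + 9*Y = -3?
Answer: I*sqrt(3257) ≈ 57.07*I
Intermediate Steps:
Y = -1 (Y = -2/3 + (1/9)*(-3) = -2/3 - 1/3 = -1)
H(c) = 6 + c
s(n) = 4 (s(n) = 3 + (20 - 19) = 3 + 1 = 4)
sqrt(s(1/H(Y)) - 3261) = sqrt(4 - 3261) = sqrt(-3257) = I*sqrt(3257)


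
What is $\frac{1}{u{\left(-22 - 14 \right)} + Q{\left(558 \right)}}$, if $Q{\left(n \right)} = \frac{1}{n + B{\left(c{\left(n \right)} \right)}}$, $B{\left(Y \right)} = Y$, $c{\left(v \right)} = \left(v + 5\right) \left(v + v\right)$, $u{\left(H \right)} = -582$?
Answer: $- \frac{628866}{366000011} \approx -0.0017182$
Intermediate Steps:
$c{\left(v \right)} = 2 v \left(5 + v\right)$ ($c{\left(v \right)} = \left(5 + v\right) 2 v = 2 v \left(5 + v\right)$)
$Q{\left(n \right)} = \frac{1}{n + 2 n \left(5 + n\right)}$
$\frac{1}{u{\left(-22 - 14 \right)} + Q{\left(558 \right)}} = \frac{1}{-582 + \frac{1}{558 \left(11 + 2 \cdot 558\right)}} = \frac{1}{-582 + \frac{1}{558 \left(11 + 1116\right)}} = \frac{1}{-582 + \frac{1}{558 \cdot 1127}} = \frac{1}{-582 + \frac{1}{558} \cdot \frac{1}{1127}} = \frac{1}{-582 + \frac{1}{628866}} = \frac{1}{- \frac{366000011}{628866}} = - \frac{628866}{366000011}$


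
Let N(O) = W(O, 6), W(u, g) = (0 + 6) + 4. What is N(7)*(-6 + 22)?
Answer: 160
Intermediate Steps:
W(u, g) = 10 (W(u, g) = 6 + 4 = 10)
N(O) = 10
N(7)*(-6 + 22) = 10*(-6 + 22) = 10*16 = 160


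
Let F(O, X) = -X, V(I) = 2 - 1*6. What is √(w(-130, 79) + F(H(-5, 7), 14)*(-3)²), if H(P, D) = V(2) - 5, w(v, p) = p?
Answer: I*√47 ≈ 6.8557*I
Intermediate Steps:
V(I) = -4 (V(I) = 2 - 6 = -4)
H(P, D) = -9 (H(P, D) = -4 - 5 = -9)
√(w(-130, 79) + F(H(-5, 7), 14)*(-3)²) = √(79 - 1*14*(-3)²) = √(79 - 14*9) = √(79 - 126) = √(-47) = I*√47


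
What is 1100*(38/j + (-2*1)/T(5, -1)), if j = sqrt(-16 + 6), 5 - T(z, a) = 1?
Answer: -550 - 4180*I*sqrt(10) ≈ -550.0 - 13218.0*I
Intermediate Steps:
T(z, a) = 4 (T(z, a) = 5 - 1*1 = 5 - 1 = 4)
j = I*sqrt(10) (j = sqrt(-10) = I*sqrt(10) ≈ 3.1623*I)
1100*(38/j + (-2*1)/T(5, -1)) = 1100*(38/((I*sqrt(10))) - 2*1/4) = 1100*(38*(-I*sqrt(10)/10) - 2*1/4) = 1100*(-19*I*sqrt(10)/5 - 1/2) = 1100*(-1/2 - 19*I*sqrt(10)/5) = -550 - 4180*I*sqrt(10)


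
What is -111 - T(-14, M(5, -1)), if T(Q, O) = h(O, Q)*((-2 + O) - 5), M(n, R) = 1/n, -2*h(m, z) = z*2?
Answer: -79/5 ≈ -15.800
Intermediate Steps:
h(m, z) = -z (h(m, z) = -z*2/2 = -z)
T(Q, O) = -Q*(-7 + O) (T(Q, O) = (-Q)*((-2 + O) - 5) = (-Q)*(-7 + O) = -Q*(-7 + O))
-111 - T(-14, M(5, -1)) = -111 - (-14)*(7 - 1/5) = -111 - (-14)*(7 - 1*⅕) = -111 - (-14)*(7 - ⅕) = -111 - (-14)*34/5 = -111 - 1*(-476/5) = -111 + 476/5 = -79/5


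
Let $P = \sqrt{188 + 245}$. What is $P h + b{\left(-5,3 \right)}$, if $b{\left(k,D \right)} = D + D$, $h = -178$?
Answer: $6 - 178 \sqrt{433} \approx -3697.9$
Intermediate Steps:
$b{\left(k,D \right)} = 2 D$
$P = \sqrt{433} \approx 20.809$
$P h + b{\left(-5,3 \right)} = \sqrt{433} \left(-178\right) + 2 \cdot 3 = - 178 \sqrt{433} + 6 = 6 - 178 \sqrt{433}$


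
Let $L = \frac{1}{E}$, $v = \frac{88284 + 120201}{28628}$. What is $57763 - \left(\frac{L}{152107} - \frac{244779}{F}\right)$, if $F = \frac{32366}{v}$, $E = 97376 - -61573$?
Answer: $\frac{1295241291571129032359729}{22402012702556839464} \approx 57818.0$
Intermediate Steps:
$v = \frac{208485}{28628}$ ($v = 208485 \cdot \frac{1}{28628} = \frac{208485}{28628} \approx 7.2826$)
$E = 158949$ ($E = 97376 + 61573 = 158949$)
$L = \frac{1}{158949} \approx 6.2913 \cdot 10^{-6}$
$F = \frac{926573848}{208485}$ ($F = \frac{32366}{\frac{208485}{28628}} = 32366 \cdot \frac{28628}{208485} = \frac{926573848}{208485} \approx 4444.3$)
$57763 - \left(\frac{L}{152107} - \frac{244779}{F}\right) = 57763 - \left(\frac{1}{158949 \cdot 152107} - \frac{244779}{\frac{926573848}{208485}}\right) = 57763 - \left(\frac{1}{158949} \cdot \frac{1}{152107} - \frac{51032749815}{926573848}\right) = 57763 - \left(\frac{1}{24177255543} - \frac{51032749815}{926573848}\right) = 57763 - - \frac{1233831833338314400697}{22402012702556839464} = 57763 + \frac{1233831833338314400697}{22402012702556839464} = \frac{1295241291571129032359729}{22402012702556839464}$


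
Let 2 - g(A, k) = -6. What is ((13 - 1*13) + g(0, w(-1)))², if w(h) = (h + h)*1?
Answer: 64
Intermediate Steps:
w(h) = 2*h (w(h) = (2*h)*1 = 2*h)
g(A, k) = 8 (g(A, k) = 2 - 1*(-6) = 2 + 6 = 8)
((13 - 1*13) + g(0, w(-1)))² = ((13 - 1*13) + 8)² = ((13 - 13) + 8)² = (0 + 8)² = 8² = 64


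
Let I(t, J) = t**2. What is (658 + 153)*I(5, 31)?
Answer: 20275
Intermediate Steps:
(658 + 153)*I(5, 31) = (658 + 153)*5**2 = 811*25 = 20275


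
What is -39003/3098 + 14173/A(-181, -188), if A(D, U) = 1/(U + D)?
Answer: -16202074029/3098 ≈ -5.2298e+6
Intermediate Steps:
A(D, U) = 1/(D + U)
-39003/3098 + 14173/A(-181, -188) = -39003/3098 + 14173/(1/(-181 - 188)) = -39003*1/3098 + 14173/(1/(-369)) = -39003/3098 + 14173/(-1/369) = -39003/3098 + 14173*(-369) = -39003/3098 - 5229837 = -16202074029/3098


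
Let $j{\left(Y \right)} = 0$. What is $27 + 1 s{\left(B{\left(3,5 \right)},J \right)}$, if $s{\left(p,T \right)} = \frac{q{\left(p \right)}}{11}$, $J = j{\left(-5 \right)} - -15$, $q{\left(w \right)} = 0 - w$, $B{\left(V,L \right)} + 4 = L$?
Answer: $\frac{296}{11} \approx 26.909$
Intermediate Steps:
$B{\left(V,L \right)} = -4 + L$
$q{\left(w \right)} = - w$
$J = 15$ ($J = 0 - -15 = 0 + 15 = 15$)
$s{\left(p,T \right)} = - \frac{p}{11}$ ($s{\left(p,T \right)} = \frac{\left(-1\right) p}{11} = - p \frac{1}{11} = - \frac{p}{11}$)
$27 + 1 s{\left(B{\left(3,5 \right)},J \right)} = 27 + 1 \left(- \frac{-4 + 5}{11}\right) = 27 + 1 \left(\left(- \frac{1}{11}\right) 1\right) = 27 + 1 \left(- \frac{1}{11}\right) = 27 - \frac{1}{11} = \frac{296}{11}$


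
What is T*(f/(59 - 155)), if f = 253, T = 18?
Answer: -759/16 ≈ -47.438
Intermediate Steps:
T*(f/(59 - 155)) = 18*(253/(59 - 155)) = 18*(253/(-96)) = 18*(253*(-1/96)) = 18*(-253/96) = -759/16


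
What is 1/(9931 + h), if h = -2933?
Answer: 1/6998 ≈ 0.00014290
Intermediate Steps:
1/(9931 + h) = 1/(9931 - 2933) = 1/6998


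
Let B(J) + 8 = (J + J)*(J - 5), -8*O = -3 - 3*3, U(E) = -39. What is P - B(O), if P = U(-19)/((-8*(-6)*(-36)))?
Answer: 10669/576 ≈ 18.523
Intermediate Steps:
O = 3/2 (O = -(-3 - 3*3)/8 = -(-3 - 9)/8 = -⅛*(-12) = 3/2 ≈ 1.5000)
B(J) = -8 + 2*J*(-5 + J) (B(J) = -8 + (J + J)*(J - 5) = -8 + (2*J)*(-5 + J) = -8 + 2*J*(-5 + J))
P = 13/576 (P = -39/(-8*(-6)*(-36)) = -39/(48*(-36)) = -39/(-1728) = -39*(-1/1728) = 13/576 ≈ 0.022569)
P - B(O) = 13/576 - (-8 - 10*3/2 + 2*(3/2)²) = 13/576 - (-8 - 15 + 2*(9/4)) = 13/576 - (-8 - 15 + 9/2) = 13/576 - 1*(-37/2) = 13/576 + 37/2 = 10669/576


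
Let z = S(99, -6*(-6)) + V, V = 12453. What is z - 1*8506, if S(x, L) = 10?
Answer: 3957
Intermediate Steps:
z = 12463 (z = 10 + 12453 = 12463)
z - 1*8506 = 12463 - 1*8506 = 12463 - 8506 = 3957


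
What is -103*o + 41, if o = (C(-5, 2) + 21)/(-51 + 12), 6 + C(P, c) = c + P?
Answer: 945/13 ≈ 72.692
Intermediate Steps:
C(P, c) = -6 + P + c (C(P, c) = -6 + (c + P) = -6 + (P + c) = -6 + P + c)
o = -4/13 (o = ((-6 - 5 + 2) + 21)/(-51 + 12) = (-9 + 21)/(-39) = 12*(-1/39) = -4/13 ≈ -0.30769)
-103*o + 41 = -103*(-4/13) + 41 = 412/13 + 41 = 945/13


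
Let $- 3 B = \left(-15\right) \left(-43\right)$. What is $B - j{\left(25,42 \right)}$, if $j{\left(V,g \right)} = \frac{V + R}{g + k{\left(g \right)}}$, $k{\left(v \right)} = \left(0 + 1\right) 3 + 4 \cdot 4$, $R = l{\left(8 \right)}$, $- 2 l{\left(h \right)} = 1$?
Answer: $- \frac{26279}{122} \approx -215.4$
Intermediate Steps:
$l{\left(h \right)} = - \frac{1}{2}$ ($l{\left(h \right)} = \left(- \frac{1}{2}\right) 1 = - \frac{1}{2}$)
$R = - \frac{1}{2} \approx -0.5$
$B = -215$ ($B = - \frac{\left(-15\right) \left(-43\right)}{3} = \left(- \frac{1}{3}\right) 645 = -215$)
$k{\left(v \right)} = 19$ ($k{\left(v \right)} = 1 \cdot 3 + 16 = 3 + 16 = 19$)
$j{\left(V,g \right)} = \frac{- \frac{1}{2} + V}{19 + g}$ ($j{\left(V,g \right)} = \frac{V - \frac{1}{2}}{g + 19} = \frac{- \frac{1}{2} + V}{19 + g}$)
$B - j{\left(25,42 \right)} = -215 - \frac{- \frac{1}{2} + 25}{19 + 42} = -215 - \frac{1}{61} \cdot \frac{49}{2} = -215 - \frac{49}{122} = - \frac{26279}{122}$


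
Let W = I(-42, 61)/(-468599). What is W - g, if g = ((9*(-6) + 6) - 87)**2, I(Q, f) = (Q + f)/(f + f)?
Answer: -1041906446569/57169078 ≈ -18225.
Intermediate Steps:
I(Q, f) = (Q + f)/(2*f) (I(Q, f) = (Q + f)/((2*f)) = (Q + f)*(1/(2*f)) = (Q + f)/(2*f))
g = 18225 (g = ((-54 + 6) - 87)**2 = (-48 - 87)**2 = (-135)**2 = 18225)
W = -19/57169078 (W = ((1/2)*(-42 + 61)/61)/(-468599) = ((1/2)*(1/61)*19)*(-1/468599) = (19/122)*(-1/468599) = -19/57169078 ≈ -3.3235e-7)
W - g = -19/57169078 - 1*18225 = -19/57169078 - 18225 = -1041906446569/57169078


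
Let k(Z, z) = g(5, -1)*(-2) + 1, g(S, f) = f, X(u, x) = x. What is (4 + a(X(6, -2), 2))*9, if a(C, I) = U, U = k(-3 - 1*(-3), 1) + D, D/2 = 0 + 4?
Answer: 135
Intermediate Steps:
k(Z, z) = 3 (k(Z, z) = -1*(-2) + 1 = 2 + 1 = 3)
D = 8 (D = 2*(0 + 4) = 2*4 = 8)
U = 11 (U = 3 + 8 = 11)
a(C, I) = 11
(4 + a(X(6, -2), 2))*9 = (4 + 11)*9 = 15*9 = 135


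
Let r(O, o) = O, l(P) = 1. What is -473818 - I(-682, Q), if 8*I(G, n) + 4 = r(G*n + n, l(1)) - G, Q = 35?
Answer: -3767387/8 ≈ -4.7092e+5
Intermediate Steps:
I(G, n) = -1/2 - G/8 + n/8 + G*n/8 (I(G, n) = -1/2 + ((G*n + n) - G)/8 = -1/2 + ((n + G*n) - G)/8 = -1/2 + (n - G + G*n)/8 = -1/2 + (-G/8 + n/8 + G*n/8) = -1/2 - G/8 + n/8 + G*n/8)
-473818 - I(-682, Q) = -473818 - (-1/2 - 1/8*(-682) + (1/8)*35*(1 - 682)) = -473818 - (-1/2 + 341/4 + (1/8)*35*(-681)) = -473818 - (-1/2 + 341/4 - 23835/8) = -473818 - 1*(-23157/8) = -473818 + 23157/8 = -3767387/8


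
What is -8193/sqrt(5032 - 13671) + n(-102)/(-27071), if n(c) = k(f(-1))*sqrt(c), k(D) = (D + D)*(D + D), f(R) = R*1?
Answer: I*(-34556*sqrt(102) + 221792703*sqrt(8639))/233866369 ≈ 88.146*I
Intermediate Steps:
f(R) = R
k(D) = 4*D**2 (k(D) = (2*D)*(2*D) = 4*D**2)
n(c) = 4*sqrt(c) (n(c) = (4*(-1)**2)*sqrt(c) = (4*1)*sqrt(c) = 4*sqrt(c))
-8193/sqrt(5032 - 13671) + n(-102)/(-27071) = -8193/sqrt(5032 - 13671) + (4*sqrt(-102))/(-27071) = -8193*(-I*sqrt(8639)/8639) + (4*(I*sqrt(102)))*(-1/27071) = -8193*(-I*sqrt(8639)/8639) + (4*I*sqrt(102))*(-1/27071) = -(-8193)*I*sqrt(8639)/8639 - 4*I*sqrt(102)/27071 = 8193*I*sqrt(8639)/8639 - 4*I*sqrt(102)/27071 = -4*I*sqrt(102)/27071 + 8193*I*sqrt(8639)/8639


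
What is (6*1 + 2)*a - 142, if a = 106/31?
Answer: -3554/31 ≈ -114.65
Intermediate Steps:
a = 106/31 (a = 106*(1/31) = 106/31 ≈ 3.4194)
(6*1 + 2)*a - 142 = (6*1 + 2)*(106/31) - 142 = (6 + 2)*(106/31) - 142 = 8*(106/31) - 142 = 848/31 - 142 = -3554/31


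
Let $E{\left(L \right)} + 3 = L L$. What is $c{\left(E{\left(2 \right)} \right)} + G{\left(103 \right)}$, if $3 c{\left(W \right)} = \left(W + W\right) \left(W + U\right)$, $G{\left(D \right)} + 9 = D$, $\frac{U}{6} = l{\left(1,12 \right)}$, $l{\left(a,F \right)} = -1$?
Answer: $\frac{272}{3} \approx 90.667$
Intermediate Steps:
$U = -6$ ($U = 6 \left(-1\right) = -6$)
$G{\left(D \right)} = -9 + D$
$E{\left(L \right)} = -3 + L^{2}$ ($E{\left(L \right)} = -3 + L L = -3 + L^{2}$)
$c{\left(W \right)} = \frac{2 W \left(-6 + W\right)}{3}$ ($c{\left(W \right)} = \frac{\left(W + W\right) \left(W - 6\right)}{3} = \frac{2 W \left(-6 + W\right)}{3}$)
$c{\left(E{\left(2 \right)} \right)} + G{\left(103 \right)} = \frac{2 \left(-3 + 2^{2}\right) \left(-6 - \left(3 - 2^{2}\right)\right)}{3} + \left(-9 + 103\right) = \frac{2 \left(-3 + 4\right) \left(-6 + \left(-3 + 4\right)\right)}{3} + 94 = \frac{2}{3} \cdot 1 \left(-6 + 1\right) + 94 = \frac{2}{3} \cdot 1 \left(-5\right) + 94 = - \frac{10}{3} + 94 = \frac{272}{3}$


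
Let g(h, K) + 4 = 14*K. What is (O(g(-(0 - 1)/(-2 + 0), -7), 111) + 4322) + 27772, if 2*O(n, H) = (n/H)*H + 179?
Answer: 64265/2 ≈ 32133.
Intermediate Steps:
g(h, K) = -4 + 14*K
O(n, H) = 179/2 + n/2 (O(n, H) = ((n/H)*H + 179)/2 = (n + 179)/2 = (179 + n)/2 = 179/2 + n/2)
(O(g(-(0 - 1)/(-2 + 0), -7), 111) + 4322) + 27772 = ((179/2 + (-4 + 14*(-7))/2) + 4322) + 27772 = ((179/2 + (-4 - 98)/2) + 4322) + 27772 = ((179/2 + (½)*(-102)) + 4322) + 27772 = ((179/2 - 51) + 4322) + 27772 = (77/2 + 4322) + 27772 = 8721/2 + 27772 = 64265/2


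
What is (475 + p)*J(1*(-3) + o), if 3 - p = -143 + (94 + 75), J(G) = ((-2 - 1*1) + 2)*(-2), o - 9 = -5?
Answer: 904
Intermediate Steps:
o = 4 (o = 9 - 5 = 4)
J(G) = 2 (J(G) = ((-2 - 1) + 2)*(-2) = (-3 + 2)*(-2) = -1*(-2) = 2)
p = -23 (p = 3 - (-143 + (94 + 75)) = 3 - (-143 + 169) = 3 - 1*26 = 3 - 26 = -23)
(475 + p)*J(1*(-3) + o) = (475 - 23)*2 = 452*2 = 904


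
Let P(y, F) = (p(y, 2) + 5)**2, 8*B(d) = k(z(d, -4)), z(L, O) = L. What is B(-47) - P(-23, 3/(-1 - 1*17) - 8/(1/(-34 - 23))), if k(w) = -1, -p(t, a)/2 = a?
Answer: -9/8 ≈ -1.1250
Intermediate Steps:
p(t, a) = -2*a
B(d) = -1/8 (B(d) = (1/8)*(-1) = -1/8)
P(y, F) = 1 (P(y, F) = (-2*2 + 5)**2 = (-4 + 5)**2 = 1**2 = 1)
B(-47) - P(-23, 3/(-1 - 1*17) - 8/(1/(-34 - 23))) = -1/8 - 1*1 = -1/8 - 1 = -9/8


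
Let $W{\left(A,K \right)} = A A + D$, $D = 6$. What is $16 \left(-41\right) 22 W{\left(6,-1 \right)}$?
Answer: $-606144$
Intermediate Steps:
$W{\left(A,K \right)} = 6 + A^{2}$ ($W{\left(A,K \right)} = A A + 6 = A^{2} + 6 = 6 + A^{2}$)
$16 \left(-41\right) 22 W{\left(6,-1 \right)} = 16 \left(-41\right) 22 \left(6 + 6^{2}\right) = - 656 \cdot 22 \left(6 + 36\right) = - 656 \cdot 22 \cdot 42 = \left(-656\right) 924 = -606144$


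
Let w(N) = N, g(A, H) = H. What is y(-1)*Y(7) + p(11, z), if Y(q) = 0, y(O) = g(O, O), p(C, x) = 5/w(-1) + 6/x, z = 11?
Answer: -49/11 ≈ -4.4545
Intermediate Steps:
p(C, x) = -5 + 6/x (p(C, x) = 5/(-1) + 6/x = 5*(-1) + 6/x = -5 + 6/x)
y(O) = O
y(-1)*Y(7) + p(11, z) = -1*0 + (-5 + 6/11) = 0 + (-5 + 6*(1/11)) = 0 + (-5 + 6/11) = 0 - 49/11 = -49/11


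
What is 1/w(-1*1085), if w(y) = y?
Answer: -1/1085 ≈ -0.00092166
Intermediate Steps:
1/w(-1*1085) = 1/(-1*1085) = 1/(-1085) = -1/1085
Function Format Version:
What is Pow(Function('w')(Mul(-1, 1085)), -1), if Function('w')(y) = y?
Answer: Rational(-1, 1085) ≈ -0.00092166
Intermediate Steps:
Pow(Function('w')(Mul(-1, 1085)), -1) = Pow(Mul(-1, 1085), -1) = Pow(-1085, -1) = Rational(-1, 1085)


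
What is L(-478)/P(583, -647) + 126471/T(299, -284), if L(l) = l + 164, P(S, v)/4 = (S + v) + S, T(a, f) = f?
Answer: -65660743/147396 ≈ -445.47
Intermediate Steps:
P(S, v) = 4*v + 8*S (P(S, v) = 4*((S + v) + S) = 4*(v + 2*S) = 4*v + 8*S)
L(l) = 164 + l
L(-478)/P(583, -647) + 126471/T(299, -284) = (164 - 478)/(4*(-647) + 8*583) + 126471/(-284) = -314/(-2588 + 4664) + 126471*(-1/284) = -314/2076 - 126471/284 = -314*1/2076 - 126471/284 = -157/1038 - 126471/284 = -65660743/147396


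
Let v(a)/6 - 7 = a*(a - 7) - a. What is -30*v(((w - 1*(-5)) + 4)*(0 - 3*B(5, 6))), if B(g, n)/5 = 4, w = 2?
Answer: -79359660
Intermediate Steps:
B(g, n) = 20 (B(g, n) = 5*4 = 20)
v(a) = 42 - 6*a + 6*a*(-7 + a) (v(a) = 42 + 6*(a*(a - 7) - a) = 42 + 6*(a*(-7 + a) - a) = 42 + 6*(-a + a*(-7 + a)) = 42 + (-6*a + 6*a*(-7 + a)) = 42 - 6*a + 6*a*(-7 + a))
-30*v(((w - 1*(-5)) + 4)*(0 - 3*B(5, 6))) = -30*(42 - 48*((2 - 1*(-5)) + 4)*(0 - 3*20) + 6*(((2 - 1*(-5)) + 4)*(0 - 3*20))²) = -30*(42 - 48*((2 + 5) + 4)*(0 - 60) + 6*(((2 + 5) + 4)*(0 - 60))²) = -30*(42 - 48*(7 + 4)*(-60) + 6*((7 + 4)*(-60))²) = -30*(42 - 528*(-60) + 6*(11*(-60))²) = -30*(42 - 48*(-660) + 6*(-660)²) = -30*(42 + 31680 + 6*435600) = -30*(42 + 31680 + 2613600) = -30*2645322 = -79359660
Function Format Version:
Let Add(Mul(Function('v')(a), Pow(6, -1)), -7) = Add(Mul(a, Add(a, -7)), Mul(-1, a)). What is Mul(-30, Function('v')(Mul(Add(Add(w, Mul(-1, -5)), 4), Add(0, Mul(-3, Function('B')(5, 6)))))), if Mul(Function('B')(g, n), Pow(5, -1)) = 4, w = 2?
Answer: -79359660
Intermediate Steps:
Function('B')(g, n) = 20 (Function('B')(g, n) = Mul(5, 4) = 20)
Function('v')(a) = Add(42, Mul(-6, a), Mul(6, a, Add(-7, a))) (Function('v')(a) = Add(42, Mul(6, Add(Mul(a, Add(a, -7)), Mul(-1, a)))) = Add(42, Mul(6, Add(Mul(a, Add(-7, a)), Mul(-1, a)))) = Add(42, Mul(6, Add(Mul(-1, a), Mul(a, Add(-7, a))))) = Add(42, Add(Mul(-6, a), Mul(6, a, Add(-7, a)))) = Add(42, Mul(-6, a), Mul(6, a, Add(-7, a))))
Mul(-30, Function('v')(Mul(Add(Add(w, Mul(-1, -5)), 4), Add(0, Mul(-3, Function('B')(5, 6)))))) = Mul(-30, Add(42, Mul(-48, Mul(Add(Add(2, Mul(-1, -5)), 4), Add(0, Mul(-3, 20)))), Mul(6, Pow(Mul(Add(Add(2, Mul(-1, -5)), 4), Add(0, Mul(-3, 20))), 2)))) = Mul(-30, Add(42, Mul(-48, Mul(Add(Add(2, 5), 4), Add(0, -60))), Mul(6, Pow(Mul(Add(Add(2, 5), 4), Add(0, -60)), 2)))) = Mul(-30, Add(42, Mul(-48, Mul(Add(7, 4), -60)), Mul(6, Pow(Mul(Add(7, 4), -60), 2)))) = Mul(-30, Add(42, Mul(-48, Mul(11, -60)), Mul(6, Pow(Mul(11, -60), 2)))) = Mul(-30, Add(42, Mul(-48, -660), Mul(6, Pow(-660, 2)))) = Mul(-30, Add(42, 31680, Mul(6, 435600))) = Mul(-30, Add(42, 31680, 2613600)) = Mul(-30, 2645322) = -79359660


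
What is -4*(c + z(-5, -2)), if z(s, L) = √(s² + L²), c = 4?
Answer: -16 - 4*√29 ≈ -37.541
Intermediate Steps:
z(s, L) = √(L² + s²)
-4*(c + z(-5, -2)) = -4*(4 + √((-2)² + (-5)²)) = -4*(4 + √(4 + 25)) = -4*(4 + √29) = -16 - 4*√29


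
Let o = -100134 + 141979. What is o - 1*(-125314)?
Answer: 167159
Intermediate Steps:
o = 41845
o - 1*(-125314) = 41845 - 1*(-125314) = 41845 + 125314 = 167159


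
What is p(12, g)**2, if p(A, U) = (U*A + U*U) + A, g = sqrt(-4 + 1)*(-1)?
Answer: -351 - 216*I*sqrt(3) ≈ -351.0 - 374.12*I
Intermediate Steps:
g = -I*sqrt(3) (g = sqrt(-3)*(-1) = (I*sqrt(3))*(-1) = -I*sqrt(3) ≈ -1.732*I)
p(A, U) = A + U**2 + A*U (p(A, U) = (A*U + U**2) + A = (U**2 + A*U) + A = A + U**2 + A*U)
p(12, g)**2 = (12 + (-I*sqrt(3))**2 + 12*(-I*sqrt(3)))**2 = (12 - 3 - 12*I*sqrt(3))**2 = (9 - 12*I*sqrt(3))**2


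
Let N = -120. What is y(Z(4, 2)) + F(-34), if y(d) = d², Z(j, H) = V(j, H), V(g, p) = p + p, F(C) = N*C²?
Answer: -138704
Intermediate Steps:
F(C) = -120*C²
V(g, p) = 2*p
Z(j, H) = 2*H
y(Z(4, 2)) + F(-34) = (2*2)² - 120*(-34)² = 4² - 120*1156 = 16 - 138720 = -138704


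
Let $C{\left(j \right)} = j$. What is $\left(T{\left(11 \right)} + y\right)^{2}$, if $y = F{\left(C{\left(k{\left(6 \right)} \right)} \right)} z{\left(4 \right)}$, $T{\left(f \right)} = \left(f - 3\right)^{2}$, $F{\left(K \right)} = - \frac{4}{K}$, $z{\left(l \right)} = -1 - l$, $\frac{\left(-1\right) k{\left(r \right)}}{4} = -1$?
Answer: $4761$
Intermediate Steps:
$k{\left(r \right)} = 4$ ($k{\left(r \right)} = \left(-4\right) \left(-1\right) = 4$)
$T{\left(f \right)} = \left(-3 + f\right)^{2}$
$y = 5$ ($y = - \frac{4}{4} \left(-1 - 4\right) = \left(-4\right) \frac{1}{4} \left(-1 - 4\right) = \left(-1\right) \left(-5\right) = 5$)
$\left(T{\left(11 \right)} + y\right)^{2} = \left(\left(-3 + 11\right)^{2} + 5\right)^{2} = \left(8^{2} + 5\right)^{2} = \left(64 + 5\right)^{2} = 69^{2} = 4761$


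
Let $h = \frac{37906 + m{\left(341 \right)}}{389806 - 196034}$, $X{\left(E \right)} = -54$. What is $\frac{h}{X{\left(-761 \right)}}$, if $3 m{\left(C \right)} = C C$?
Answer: $- \frac{229999}{31391064} \approx -0.0073269$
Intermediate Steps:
$m{\left(C \right)} = \frac{C^{2}}{3}$ ($m{\left(C \right)} = \frac{C C}{3} = \frac{C^{2}}{3}$)
$h = \frac{229999}{581316}$ ($h = \frac{37906 + \frac{341^{2}}{3}}{389806 - 196034} = \frac{37906 + \frac{1}{3} \cdot 116281}{193772} = \left(37906 + \frac{116281}{3}\right) \frac{1}{193772} = \frac{229999}{3} \cdot \frac{1}{193772} = \frac{229999}{581316} \approx 0.39565$)
$\frac{h}{X{\left(-761 \right)}} = \frac{229999}{581316 \left(-54\right)} = \frac{229999}{581316} \left(- \frac{1}{54}\right) = - \frac{229999}{31391064}$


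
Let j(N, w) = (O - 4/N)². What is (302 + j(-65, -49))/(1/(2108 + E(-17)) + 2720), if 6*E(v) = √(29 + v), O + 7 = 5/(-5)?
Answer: 4301604235817528/32054112420512975 + 1542206*√3/416703461466668675 ≈ 0.13420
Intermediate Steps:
O = -8 (O = -7 + 5/(-5) = -7 + 5*(-⅕) = -7 - 1 = -8)
E(v) = √(29 + v)/6
j(N, w) = (-8 - 4/N)²
(302 + j(-65, -49))/(1/(2108 + E(-17)) + 2720) = (302 + 16*(1 + 2*(-65))²/(-65)²)/(1/(2108 + √(29 - 17)/6) + 2720) = (302 + 16*(1/4225)*(1 - 130)²)/(1/(2108 + √12/6) + 2720) = (302 + 16*(1/4225)*(-129)²)/(1/(2108 + (2*√3)/6) + 2720) = (302 + 16*(1/4225)*16641)/(1/(2108 + √3/3) + 2720) = (302 + 266256/4225)/(2720 + 1/(2108 + √3/3)) = 1542206/(4225*(2720 + 1/(2108 + √3/3)))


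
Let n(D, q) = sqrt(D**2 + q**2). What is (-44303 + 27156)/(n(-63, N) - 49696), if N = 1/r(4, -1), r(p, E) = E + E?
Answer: 3408549248/9878753787 + 34294*sqrt(15877)/9878753787 ≈ 0.34548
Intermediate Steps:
r(p, E) = 2*E
N = -1/2 (N = 1/(2*(-1)) = 1/(-2) = -1/2 ≈ -0.50000)
(-44303 + 27156)/(n(-63, N) - 49696) = (-44303 + 27156)/(sqrt((-63)**2 + (-1/2)**2) - 49696) = -17147/(sqrt(3969 + 1/4) - 49696) = -17147/(sqrt(15877/4) - 49696) = -17147/(sqrt(15877)/2 - 49696) = -17147/(-49696 + sqrt(15877)/2)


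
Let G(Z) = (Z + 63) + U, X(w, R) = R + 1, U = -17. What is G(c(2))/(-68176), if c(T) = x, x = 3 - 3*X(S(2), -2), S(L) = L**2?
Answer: -13/17044 ≈ -0.00076273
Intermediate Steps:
X(w, R) = 1 + R
x = 6 (x = 3 - 3*(1 - 2) = 3 - 3*(-1) = 3 + 3 = 6)
c(T) = 6
G(Z) = 46 + Z (G(Z) = (Z + 63) - 17 = (63 + Z) - 17 = 46 + Z)
G(c(2))/(-68176) = (46 + 6)/(-68176) = 52*(-1/68176) = -13/17044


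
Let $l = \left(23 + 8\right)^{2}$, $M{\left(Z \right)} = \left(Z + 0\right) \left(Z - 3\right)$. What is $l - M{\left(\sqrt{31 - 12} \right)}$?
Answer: $942 + 3 \sqrt{19} \approx 955.08$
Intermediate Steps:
$M{\left(Z \right)} = Z \left(-3 + Z\right)$
$l = 961$ ($l = 31^{2} = 961$)
$l - M{\left(\sqrt{31 - 12} \right)} = 961 - \sqrt{31 - 12} \left(-3 + \sqrt{31 - 12}\right) = 961 - \sqrt{19} \left(-3 + \sqrt{19}\right)$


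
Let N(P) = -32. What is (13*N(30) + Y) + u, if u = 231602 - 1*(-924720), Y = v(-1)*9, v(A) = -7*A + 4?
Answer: 1156005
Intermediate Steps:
v(A) = 4 - 7*A
Y = 99 (Y = (4 - 7*(-1))*9 = (4 + 7)*9 = 11*9 = 99)
u = 1156322 (u = 231602 + 924720 = 1156322)
(13*N(30) + Y) + u = (13*(-32) + 99) + 1156322 = (-416 + 99) + 1156322 = -317 + 1156322 = 1156005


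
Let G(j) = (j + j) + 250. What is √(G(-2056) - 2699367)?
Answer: I*√2703229 ≈ 1644.2*I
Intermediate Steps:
G(j) = 250 + 2*j (G(j) = 2*j + 250 = 250 + 2*j)
√(G(-2056) - 2699367) = √((250 + 2*(-2056)) - 2699367) = √((250 - 4112) - 2699367) = √(-3862 - 2699367) = √(-2703229) = I*√2703229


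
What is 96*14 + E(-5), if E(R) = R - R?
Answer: 1344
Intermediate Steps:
E(R) = 0
96*14 + E(-5) = 96*14 + 0 = 1344 + 0 = 1344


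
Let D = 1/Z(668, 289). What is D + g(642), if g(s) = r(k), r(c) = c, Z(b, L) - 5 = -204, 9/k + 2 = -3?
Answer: -1796/995 ≈ -1.8050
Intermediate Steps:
k = -9/5 (k = 9/(-2 - 3) = 9/(-5) = 9*(-⅕) = -9/5 ≈ -1.8000)
Z(b, L) = -199 (Z(b, L) = 5 - 204 = -199)
g(s) = -9/5
D = -1/199 (D = 1/(-199) = -1/199 ≈ -0.0050251)
D + g(642) = -1/199 - 9/5 = -1796/995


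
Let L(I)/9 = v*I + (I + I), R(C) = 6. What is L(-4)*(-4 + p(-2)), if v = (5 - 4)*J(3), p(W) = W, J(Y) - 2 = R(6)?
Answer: 2160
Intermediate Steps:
J(Y) = 8 (J(Y) = 2 + 6 = 8)
v = 8 (v = (5 - 4)*8 = 1*8 = 8)
L(I) = 90*I (L(I) = 9*(8*I + (I + I)) = 9*(8*I + 2*I) = 9*(10*I) = 90*I)
L(-4)*(-4 + p(-2)) = (90*(-4))*(-4 - 2) = -360*(-6) = 2160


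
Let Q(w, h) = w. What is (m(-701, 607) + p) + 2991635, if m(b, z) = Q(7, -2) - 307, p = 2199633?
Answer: 5190968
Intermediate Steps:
m(b, z) = -300 (m(b, z) = 7 - 307 = -300)
(m(-701, 607) + p) + 2991635 = (-300 + 2199633) + 2991635 = 2199333 + 2991635 = 5190968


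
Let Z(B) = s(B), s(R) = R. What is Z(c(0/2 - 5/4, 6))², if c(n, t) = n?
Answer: 25/16 ≈ 1.5625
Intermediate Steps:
Z(B) = B
Z(c(0/2 - 5/4, 6))² = (0/2 - 5/4)² = (0*(½) - 5*¼)² = (0 - 5/4)² = (-5/4)² = 25/16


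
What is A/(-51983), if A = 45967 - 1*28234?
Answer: -17733/51983 ≈ -0.34113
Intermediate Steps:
A = 17733 (A = 45967 - 28234 = 17733)
A/(-51983) = 17733/(-51983) = 17733*(-1/51983) = -17733/51983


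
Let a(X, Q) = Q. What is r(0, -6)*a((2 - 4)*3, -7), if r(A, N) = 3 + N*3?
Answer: 105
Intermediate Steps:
r(A, N) = 3 + 3*N
r(0, -6)*a((2 - 4)*3, -7) = (3 + 3*(-6))*(-7) = (3 - 18)*(-7) = -15*(-7) = 105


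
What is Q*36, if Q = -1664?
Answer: -59904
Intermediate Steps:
Q*36 = -1664*36 = -59904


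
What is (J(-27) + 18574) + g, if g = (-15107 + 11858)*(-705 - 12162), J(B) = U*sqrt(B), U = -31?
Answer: 41823457 - 93*I*sqrt(3) ≈ 4.1823e+7 - 161.08*I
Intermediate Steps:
J(B) = -31*sqrt(B)
g = 41804883 (g = -3249*(-12867) = 41804883)
(J(-27) + 18574) + g = (-93*I*sqrt(3) + 18574) + 41804883 = (18574 - 93*I*sqrt(3)) + 41804883 = 41823457 - 93*I*sqrt(3)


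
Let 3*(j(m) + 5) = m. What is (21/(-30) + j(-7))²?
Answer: 58081/900 ≈ 64.534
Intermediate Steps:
j(m) = -5 + m/3
(21/(-30) + j(-7))² = (21/(-30) + (-5 + (⅓)*(-7)))² = (21*(-1/30) + (-5 - 7/3))² = (-7/10 - 22/3)² = (-241/30)² = 58081/900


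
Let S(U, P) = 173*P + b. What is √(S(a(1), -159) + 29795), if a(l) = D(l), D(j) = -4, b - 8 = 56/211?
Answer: 28*√130398/211 ≈ 47.919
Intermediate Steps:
b = 1744/211 (b = 8 + 56/211 = 1744/211 ≈ 8.2654)
a(l) = -4
S(U, P) = 1744/211 + 173*P (S(U, P) = 173*P + 1744/211 = 1744/211 + 173*P)
√(S(a(1), -159) + 29795) = √((1744/211 + 173*(-159)) + 29795) = √((1744/211 - 27507) + 29795) = √(-5802233/211 + 29795) = √(484512/211) = 28*√130398/211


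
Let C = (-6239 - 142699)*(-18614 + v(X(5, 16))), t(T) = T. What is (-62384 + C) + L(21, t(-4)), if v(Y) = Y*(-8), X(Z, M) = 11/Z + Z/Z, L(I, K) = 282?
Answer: 13880413214/5 ≈ 2.7761e+9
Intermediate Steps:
X(Z, M) = 1 + 11/Z (X(Z, M) = 11/Z + 1 = 1 + 11/Z)
v(Y) = -8*Y
C = 13880723724/5 (C = (-6239 - 142699)*(-18614 - 8*(11 + 5)/5) = -148938*(-18614 - 8*16/5) = -148938*(-18614 - 128/5) = -148938*(-93198/5) = 13880723724/5 ≈ 2.7761e+9)
(-62384 + C) + L(21, t(-4)) = (-62384 + 13880723724/5) + 282 = 13880411804/5 + 282 = 13880413214/5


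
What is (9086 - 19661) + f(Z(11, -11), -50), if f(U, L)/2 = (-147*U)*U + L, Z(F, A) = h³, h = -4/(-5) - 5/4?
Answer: -341678121827/32000000 ≈ -10677.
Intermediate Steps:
h = -9/20 (h = -4*(-⅕) - 5*¼ = ⅘ - 5/4 = -9/20 ≈ -0.45000)
Z(F, A) = -729/8000 (Z(F, A) = (-9/20)³ = -729/8000)
f(U, L) = -294*U² + 2*L (f(U, L) = 2*((-147*U)*U + L) = 2*(-147*U² + L) = 2*(L - 147*U²) = -294*U² + 2*L)
(9086 - 19661) + f(Z(11, -11), -50) = (9086 - 19661) + (-294*(-729/8000)² + 2*(-50)) = -10575 + (-294*531441/64000000 - 100) = -10575 + (-78121827/32000000 - 100) = -10575 - 3278121827/32000000 = -341678121827/32000000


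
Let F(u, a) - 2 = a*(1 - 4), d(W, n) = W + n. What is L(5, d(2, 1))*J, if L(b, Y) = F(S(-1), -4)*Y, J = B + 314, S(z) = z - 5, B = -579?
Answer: -11130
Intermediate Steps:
S(z) = -5 + z
F(u, a) = 2 - 3*a (F(u, a) = 2 + a*(1 - 4) = 2 + a*(-3) = 2 - 3*a)
J = -265 (J = -579 + 314 = -265)
L(b, Y) = 14*Y (L(b, Y) = (2 - 3*(-4))*Y = (2 + 12)*Y = 14*Y)
L(5, d(2, 1))*J = (14*(2 + 1))*(-265) = (14*3)*(-265) = 42*(-265) = -11130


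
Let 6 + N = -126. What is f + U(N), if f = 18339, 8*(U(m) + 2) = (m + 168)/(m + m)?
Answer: 3227309/176 ≈ 18337.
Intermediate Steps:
N = -132 (N = -6 - 126 = -132)
U(m) = -2 + (168 + m)/(16*m) (U(m) = -2 + ((m + 168)/(m + m))/8 = -2 + ((168 + m)/((2*m)))/8 = -2 + ((168 + m)*(1/(2*m)))/8 = -2 + ((168 + m)/(2*m))/8 = -2 + (168 + m)/(16*m))
f + U(N) = 18339 + (1/16)*(168 - 31*(-132))/(-132) = 18339 + (1/16)*(-1/132)*(168 + 4092) = 18339 + (1/16)*(-1/132)*4260 = 18339 - 355/176 = 3227309/176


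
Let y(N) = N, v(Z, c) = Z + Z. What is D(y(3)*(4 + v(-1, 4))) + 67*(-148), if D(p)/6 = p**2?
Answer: -9700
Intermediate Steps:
v(Z, c) = 2*Z
D(p) = 6*p**2
D(y(3)*(4 + v(-1, 4))) + 67*(-148) = 6*(3*(4 + 2*(-1)))**2 + 67*(-148) = 6*(3*(4 - 2))**2 - 9916 = 6*(3*2)**2 - 9916 = 6*6**2 - 9916 = 6*36 - 9916 = 216 - 9916 = -9700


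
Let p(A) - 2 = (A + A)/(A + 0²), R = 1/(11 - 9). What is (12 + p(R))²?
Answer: 256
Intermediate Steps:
R = ½ (R = 1/2 = ½ ≈ 0.50000)
p(A) = 4 (p(A) = 2 + (A + A)/(A + 0²) = 2 + (2*A)/(A + 0) = 2 + (2*A)/A = 2 + 2 = 4)
(12 + p(R))² = (12 + 4)² = 16² = 256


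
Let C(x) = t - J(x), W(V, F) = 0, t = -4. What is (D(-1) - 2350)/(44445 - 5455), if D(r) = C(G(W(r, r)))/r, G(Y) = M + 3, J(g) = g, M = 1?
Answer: -1171/19495 ≈ -0.060067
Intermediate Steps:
G(Y) = 4 (G(Y) = 1 + 3 = 4)
C(x) = -4 - x
D(r) = -8/r (D(r) = (-4 - 1*4)/r = (-4 - 4)/r = -8/r)
(D(-1) - 2350)/(44445 - 5455) = (-8/(-1) - 2350)/(44445 - 5455) = (-8*(-1) - 2350)/38990 = (8 - 2350)*(1/38990) = -2342*1/38990 = -1171/19495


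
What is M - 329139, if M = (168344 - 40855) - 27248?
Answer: -228898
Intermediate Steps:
M = 100241 (M = 127489 - 27248 = 100241)
M - 329139 = 100241 - 329139 = -228898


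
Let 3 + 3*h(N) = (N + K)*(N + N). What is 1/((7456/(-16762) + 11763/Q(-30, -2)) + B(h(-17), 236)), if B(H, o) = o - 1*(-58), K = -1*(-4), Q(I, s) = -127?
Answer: 1064387/213870619 ≈ 0.0049768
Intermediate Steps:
K = 4
h(N) = -1 + 2*N*(4 + N)/3 (h(N) = -1 + ((N + 4)*(N + N))/3 = -1 + ((4 + N)*(2*N))/3 = -1 + (2*N*(4 + N))/3 = -1 + 2*N*(4 + N)/3)
B(H, o) = 58 + o (B(H, o) = o + 58 = 58 + o)
1/((7456/(-16762) + 11763/Q(-30, -2)) + B(h(-17), 236)) = 1/((7456/(-16762) + 11763/(-127)) + (58 + 236)) = 1/((7456*(-1/16762) + 11763*(-1/127)) + 294) = 1/((-3728/8381 - 11763/127) + 294) = 1/(-99059159/1064387 + 294) = 1/(213870619/1064387) = 1064387/213870619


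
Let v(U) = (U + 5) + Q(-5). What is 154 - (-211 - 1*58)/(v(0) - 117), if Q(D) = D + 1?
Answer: 17595/116 ≈ 151.68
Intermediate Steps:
Q(D) = 1 + D
v(U) = 1 + U (v(U) = (U + 5) + (1 - 5) = (5 + U) - 4 = 1 + U)
154 - (-211 - 1*58)/(v(0) - 117) = 154 - (-211 - 1*58)/((1 + 0) - 117) = 154 - (-211 - 58)/(1 - 117) = 154 - (-269)/(-116) = 154 - (-269)*(-1)/116 = 154 - 1*269/116 = 154 - 269/116 = 17595/116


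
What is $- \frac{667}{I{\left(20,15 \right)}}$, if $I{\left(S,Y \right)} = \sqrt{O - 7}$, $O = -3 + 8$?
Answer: $\frac{667 i \sqrt{2}}{2} \approx 471.64 i$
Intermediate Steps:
$O = 5$
$I{\left(S,Y \right)} = i \sqrt{2}$ ($I{\left(S,Y \right)} = \sqrt{5 - 7} = \sqrt{-2} = i \sqrt{2}$)
$- \frac{667}{I{\left(20,15 \right)}} = - \frac{667}{i \sqrt{2}} = - 667 \left(- \frac{i \sqrt{2}}{2}\right) = \frac{667 i \sqrt{2}}{2}$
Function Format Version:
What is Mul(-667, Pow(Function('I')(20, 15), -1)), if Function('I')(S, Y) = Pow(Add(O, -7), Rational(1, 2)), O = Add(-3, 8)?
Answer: Mul(Rational(667, 2), I, Pow(2, Rational(1, 2))) ≈ Mul(471.64, I)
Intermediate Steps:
O = 5
Function('I')(S, Y) = Mul(I, Pow(2, Rational(1, 2))) (Function('I')(S, Y) = Pow(Add(5, -7), Rational(1, 2)) = Pow(-2, Rational(1, 2)) = Mul(I, Pow(2, Rational(1, 2))))
Mul(-667, Pow(Function('I')(20, 15), -1)) = Mul(-667, Pow(Mul(I, Pow(2, Rational(1, 2))), -1)) = Mul(-667, Mul(Rational(-1, 2), I, Pow(2, Rational(1, 2)))) = Mul(Rational(667, 2), I, Pow(2, Rational(1, 2)))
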